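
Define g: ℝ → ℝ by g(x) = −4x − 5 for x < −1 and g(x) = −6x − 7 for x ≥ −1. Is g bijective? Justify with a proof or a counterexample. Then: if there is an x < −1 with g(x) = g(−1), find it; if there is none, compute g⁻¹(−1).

-1

Both pieces are strictly decreasing (slopes −4 and −6), so each is injective on its own interval.
The left piece maps (−∞, −1) onto (−1, ∞); the right piece maps [−1, ∞) onto (−∞, −1].
Since −1 = −1, the images partition ℝ: g is injective and surjective, hence bijective.
Because the two images are disjoint, no x < −1 has g(x) = g(−1), so we compute g⁻¹(−1): −1 lies in (−∞, −1], so solve −6x − 7 = −1: x = (−1 + 7)/(−6) = −1.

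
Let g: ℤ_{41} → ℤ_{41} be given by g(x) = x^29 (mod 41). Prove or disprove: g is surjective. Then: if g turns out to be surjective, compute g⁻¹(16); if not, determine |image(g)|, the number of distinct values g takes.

18

Since 41 is prime, the nonzero elements of ℤ_{41} form a cyclic group of order 40.
As gcd(29, 40) = 1, raising to the 29th power is a bijection on this group: if s^29 ≡ t^29 then (st^{−1})^29 = 1, and the only element of order dividing gcd(29, 40) = 1 is 1, so s = t.
With g(0) = 0 this makes g injective on all of ℤ_{41}, hence bijective (finite equal-size domain and codomain). In particular g is surjective.
Since g is surjective, we find the preimage of 16. The inverse of x ↦ x^29 on (ℤ_{41})^× is x ↦ x^29, because 29·29 = 841 = 21·40 + 1 ≡ 1 (mod 40) and x^{40} = 1 for x ≠ 0 (Fermat). So g⁻¹(16) = 16^29 mod 41.
Repeated squaring mod 41: 16^1 ≡ 16, 16^2 ≡ 16² = 256 ≡ 10, 16^4 ≡ 10² = 100 ≡ 18, 16^8 ≡ 18² = 324 ≡ 37, 16^16 ≡ 37² = 1369 ≡ 16. Since 29 = 16 + 8 + 4 + 1, 16^29 ≡ 16·37·18·16: 16·37 = 592 ≡ 18, then 18·18 = 324 ≡ 37, then 37·16 = 592 ≡ 18. So 16^29 ≡ 18 (mod 41).
Hence g⁻¹(16) = 18.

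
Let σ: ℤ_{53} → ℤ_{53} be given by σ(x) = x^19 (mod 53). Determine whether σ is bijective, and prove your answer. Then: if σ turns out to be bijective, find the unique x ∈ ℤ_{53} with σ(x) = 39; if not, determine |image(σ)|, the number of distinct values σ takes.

18

Since 53 is prime, the nonzero elements of ℤ_{53} form a cyclic group of order 52.
As gcd(19, 52) = 1, raising to the 19th power is a bijection on this group: if a^19 ≡ b^19 then (ab^{−1})^19 = 1, and the only element of order dividing gcd(19, 52) = 1 is 1, so a = b.
With σ(0) = 0 this makes σ injective on all of ℤ_{53}, hence bijective (finite equal-size domain and codomain). In particular σ is bijective.
Since σ is bijective, we find the preimage of 39. The inverse of x ↦ x^19 on (ℤ_{53})^× is x ↦ x^11, because 19·11 = 209 = 4·52 + 1 ≡ 1 (mod 52) and x^{52} = 1 for x ≠ 0 (Fermat). So σ⁻¹(39) = 39^11 mod 53.
Repeated squaring mod 53: 39^1 ≡ 39, 39^2 ≡ 39² = 1521 ≡ 37, 39^4 ≡ 37² = 1369 ≡ 44, 39^8 ≡ 44² = 1936 ≡ 28. Since 11 = 8 + 2 + 1, 39^11 ≡ 28·37·39: 28·37 = 1036 ≡ 29, then 29·39 = 1131 ≡ 18. So 39^11 ≡ 18 (mod 53).
Hence σ⁻¹(39) = 18.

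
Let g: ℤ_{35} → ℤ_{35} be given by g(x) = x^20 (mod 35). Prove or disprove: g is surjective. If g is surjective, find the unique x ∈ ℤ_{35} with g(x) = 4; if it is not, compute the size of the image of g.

g(3): Repeated squaring mod 35: 3^1 ≡ 3, 3^2 ≡ 3² = 9, 3^4 ≡ 9² = 81 ≡ 11, 3^8 ≡ 11² = 121 ≡ 16, 3^16 ≡ 16² = 256 ≡ 11. Since 20 = 16 + 4, 3^20 ≡ 11·11: 11·11 = 121 ≡ 16. So 3^20 ≡ 16 (mod 35).
g(4): Repeated squaring mod 35: 4^1 ≡ 4, 4^2 ≡ 4² = 16, 4^4 ≡ 16² = 256 ≡ 11, 4^8 ≡ 11² = 121 ≡ 16, 4^16 ≡ 16² = 256 ≡ 11. Since 20 = 16 + 4, 4^20 ≡ 11·11: 11·11 = 121 ≡ 16. So 4^20 ≡ 16 (mod 35).
So g(3) = g(4) = 16 while 3 ≠ 4, thus g is not injective.
A non-injective map from the 35-element set ℤ_{35} to itself takes at most 34 distinct values, so it cannot be surjective. Thus g is not surjective.
Since g is not surjective, we determine |image(g)|. Computing x^20 mod 35 for each x (by repeated squaring, reducing mod 35 at every step), the values g(0), g(1), …, g(34) are: 0, 1, 11, 16, 16, 25, 1, 21, 1, 11, 30, 16, 11, 1, 21, 15, 11, 16, 16, 11, 15, 21, 1, 11, 16, 30, 11, 1, 21, 1, 25, 16, 16, 11, 1.
The distinct values are {0, 1, 11, 15, 16, 21, 25, 30}; there are 8 of them.

8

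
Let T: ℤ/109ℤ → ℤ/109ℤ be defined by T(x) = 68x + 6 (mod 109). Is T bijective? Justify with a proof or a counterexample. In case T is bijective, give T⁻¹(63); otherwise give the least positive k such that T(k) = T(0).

Recall: T is injective if T(s) = T(t) implies s = t.
If T(s) = T(t), then 68s ≡ 68t (mod 109). Because gcd(68, 109) = 1, we may cancel 68 to get s ≡ t (mod 109).
We now compute 68⁻¹ mod 109 explicitly. Euclid's algorithm: 109 = 1·68 + 41, 68 = 1·41 + 27, 41 = 1·27 + 14, 27 = 1·14 + 13, 14 = 1·13 + 1; back-substituting gives 1 = 101·68 − 63·109, so 68⁻¹ ≡ 101 (mod 109).
For any y ∈ ℤ/109ℤ, x = 101(y − 6) mod 109 satisfies T(x) = 68·101(y − 6) + 6 ≡ y (since 68·101 ≡ 1 mod 109). So every y has a preimage.
So T is bijective.
Since T is bijective, we compute T⁻¹(63): solve 68x + 6 ≡ 63 (mod 109), i.e. 68x ≡ 57 (mod 109).
Multiplying by 68⁻¹ = 101 gives x ≡ 101·57 = 5757 = 52·109 + 89 ≡ 89 (mod 109).
Check: T(89) = 68·89 + 6 = 6058 = 55·109 + 63 ≡ 63 (mod 109).

89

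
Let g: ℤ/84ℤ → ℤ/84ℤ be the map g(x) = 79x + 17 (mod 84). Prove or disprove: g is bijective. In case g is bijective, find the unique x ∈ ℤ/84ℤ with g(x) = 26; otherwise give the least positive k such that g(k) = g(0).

Suppose g(s) = g(t) in ℤ/84ℤ. Then 79s + 17 ≡ 79t + 17 (mod 84), thus 79(s − t) ≡ 0 (mod 84).
Since gcd(79, 84) = 1, 79 is invertible modulo 84, hence s − t ≡ 0 (mod 84), i.e. s = t.
We now compute 79⁻¹ mod 84 explicitly. Euclid's algorithm: 84 = 1·79 + 5, 79 = 15·5 + 4, 5 = 1·4 + 1; back-substituting gives 1 = 67·79 − 63·84, so 79⁻¹ ≡ 67 (mod 84).
Then y ↦ 67(y − 17) is a two-sided inverse to g, so every y ∈ ℤ/84ℤ has a preimage.
Thus g is bijective.
Since g is bijective, we find g⁻¹(26): we need 79x ≡ 26 − 17 ≡ 9 (mod 84). Using 79⁻¹ = 67: x ≡ 67·9 = 603 = 7·84 + 15, so x = 15.
Check: g(15) = 79·15 + 17 = 1202 = 14·84 + 26 ≡ 26 (mod 84).

15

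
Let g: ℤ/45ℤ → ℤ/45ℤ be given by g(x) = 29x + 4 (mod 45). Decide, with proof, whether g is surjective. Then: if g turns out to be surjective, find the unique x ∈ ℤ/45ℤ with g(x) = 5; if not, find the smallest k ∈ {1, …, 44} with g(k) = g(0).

14

Recall that g is surjective if every y in the codomain equals g(x) for some x in the domain.
Since gcd(29, 45) = 1, 29 is invertible modulo 45. Euclid's algorithm: 45 = 1·29 + 16, 29 = 1·16 + 13, 16 = 1·13 + 3, 13 = 4·3 + 1; back-substituting gives 1 = 14·29 − 9·45, so 29⁻¹ ≡ 14 (mod 45).
For any y ∈ ℤ/45ℤ, x = 14(y − 4) mod 45 satisfies g(x) = 29·14(y − 4) + 4 ≡ y (since 29·14 ≡ 1 mod 45). So every y has a preimage.
Hence g is surjective.
Since g is surjective, we compute g⁻¹(5): solve 29x + 4 ≡ 5 (mod 45), i.e. 29x ≡ 1 (mod 45).
Multiplying by 29⁻¹ = 14 gives x ≡ 14·1 = 14 ≡ 14 (mod 45).
Check: g(14) = 29·14 + 4 = 410 = 9·45 + 5 ≡ 5 (mod 45).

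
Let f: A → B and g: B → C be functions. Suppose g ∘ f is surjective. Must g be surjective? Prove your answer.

surjective

Let c ∈ C. Since g ∘ f is surjective, some a ∈ A has g(f(a)) = c. Then b = f(a) ∈ B satisfies g(b) = c. So g is surjective.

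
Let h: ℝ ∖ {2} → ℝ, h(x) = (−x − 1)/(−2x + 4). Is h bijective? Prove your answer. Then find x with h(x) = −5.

If h(x) = 1/2, cross-multiplying gives −2(−x − 1) = −1(−2x + 4), which simplifies to 2 = −4 — false.  So 1/2 has no preimage and h is not surjective.
Thus h is not bijective.
Solving h(x) = −5: cross-multiplying gives −x − 1 = −5(−2x + 4), which rearranges to −11x = −19, so x = 19/11.

19/11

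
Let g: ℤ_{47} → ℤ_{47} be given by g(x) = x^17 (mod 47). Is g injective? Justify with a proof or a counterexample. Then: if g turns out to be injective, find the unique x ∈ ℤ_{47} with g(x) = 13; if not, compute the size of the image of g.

Since 47 is prime, the nonzero elements of ℤ_{47} form a cyclic group of order 46.
As gcd(17, 46) = 1, raising to the 17th power is a bijection on this group: if x_1^17 ≡ x_2^17 then (x_1x_2^{−1})^17 = 1, and the only element of order dividing gcd(17, 46) = 1 is 1, so x_1 = x_2.
With g(0) = 0 this makes g injective on all of ℤ_{47}, hence bijective (finite equal-size domain and codomain). In particular g is injective.
Since g is injective, we find the preimage of 13. The inverse of x ↦ x^17 on (ℤ_{47})^× is x ↦ x^19, because 17·19 = 323 = 7·46 + 1 ≡ 1 (mod 46) and x^{46} = 1 for x ≠ 0 (Fermat). So g⁻¹(13) = 13^19 mod 47.
Repeated squaring mod 47: 13^1 ≡ 13, 13^2 ≡ 13² = 169 ≡ 28, 13^4 ≡ 28² = 784 ≡ 32, 13^8 ≡ 32² = 1024 ≡ 37, 13^16 ≡ 37² = 1369 ≡ 6. Since 19 = 16 + 2 + 1, 13^19 ≡ 6·28·13: 6·28 = 168 ≡ 27, then 27·13 = 351 ≡ 22. So 13^19 ≡ 22 (mod 47).
Hence g⁻¹(13) = 22.

22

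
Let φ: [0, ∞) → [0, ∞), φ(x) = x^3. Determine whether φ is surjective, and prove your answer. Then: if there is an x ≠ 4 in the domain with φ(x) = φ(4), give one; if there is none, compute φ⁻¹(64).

4

For any y ∈ [0, ∞), x = y^{1/3} ∈ [0, ∞) gives φ(x) = y, so φ is surjective.
Since x ↦ x^3 is strictly increasing on [0, ∞), it is injective there, so no x ≠ 4 in the domain has φ(x) = φ(4). We therefore compute φ⁻¹(64) = 64^{1/3} = 4 (indeed 4^3 = 64).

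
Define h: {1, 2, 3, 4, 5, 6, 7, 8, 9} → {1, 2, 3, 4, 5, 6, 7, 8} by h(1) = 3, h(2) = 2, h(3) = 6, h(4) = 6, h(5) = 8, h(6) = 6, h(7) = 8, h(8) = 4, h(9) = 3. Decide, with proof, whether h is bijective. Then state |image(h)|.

h(3) = 6 = h(4) with 3 ≠ 4, so h is not injective, hence not bijective.
The image of h is {2, 3, 4, 6, 8}, which has 5 elements.

5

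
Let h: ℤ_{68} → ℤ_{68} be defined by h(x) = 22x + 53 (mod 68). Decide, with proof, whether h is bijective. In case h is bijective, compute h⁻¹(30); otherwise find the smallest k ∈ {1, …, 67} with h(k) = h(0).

34

We have gcd(22, 68) = 2 > 1. Taking a = 0 and b = 34: h(0) = 53 and h(34) = 22·34 + 53 = 801 ≡ 53 (mod 68).
So h(0) = h(34) while 0 ≠ 34, so h is not injective, hence not bijective.
Since h is not bijective, we find the least positive k with h(k) = h(0): this means 22k ≡ 0 (mod 68), i.e. 68 ∣ 22k. Since gcd(22, 68) = 2, dividing through by 2 this holds exactly when 34 ∣ 11k, and as gcd(11, 34) = 1, exactly when 34 ∣ k.
The smallest positive such k is 34.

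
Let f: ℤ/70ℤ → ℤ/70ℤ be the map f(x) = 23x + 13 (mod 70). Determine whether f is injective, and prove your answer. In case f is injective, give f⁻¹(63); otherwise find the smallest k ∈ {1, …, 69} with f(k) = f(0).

Recall that injectivity means: for all s, t in the domain, f(s) = f(t) implies s = t.
Suppose f(s) = f(t) in ℤ/70ℤ. Then 23s + 13 ≡ 23t + 13 (mod 70), thus 23(s − t) ≡ 0 (mod 70).
Since gcd(23, 70) = 1, 23 is invertible modulo 70, hence s − t ≡ 0 (mod 70), i.e. s = t.
Hence f is injective.
We now compute 23⁻¹ mod 70 explicitly. Euclid's algorithm: 70 = 3·23 + 1; back-substituting gives 1 = 67·23 − 22·70, so 23⁻¹ ≡ 67 (mod 70).
Since f is injective, we compute f⁻¹(63): solve 23x + 13 ≡ 63 (mod 70), i.e. 23x ≡ 50 (mod 70).
Multiplying by 23⁻¹ = 67 gives x ≡ 67·50 = 3350 = 47·70 + 60 ≡ 60 (mod 70).
Check: f(60) = 23·60 + 13 = 1393 = 19·70 + 63 ≡ 63 (mod 70).

60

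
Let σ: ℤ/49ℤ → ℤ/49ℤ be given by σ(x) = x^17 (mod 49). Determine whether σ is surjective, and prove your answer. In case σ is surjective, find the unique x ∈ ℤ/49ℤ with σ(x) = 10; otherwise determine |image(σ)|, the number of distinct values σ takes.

43

σ(0) = 0^17 = 0.
σ(7): Repeated squaring mod 49: 7^1 ≡ 7, 7^2 ≡ 7² = 49 ≡ 0, 7^4 ≡ 0² = 0, 7^8 ≡ 0² = 0, 7^16 ≡ 0² = 0. Since 17 = 16 + 1, 7^17 ≡ 0·7: 0·7 = 0. So 7^17 ≡ 0 (mod 49).
So σ(0) = σ(7) = 0 while 0 ≠ 7, therefore σ is not injective.
A non-injective map from the 49-element set ℤ/49ℤ to itself takes at most 48 distinct values, so it cannot be surjective. So σ is not surjective.
Since σ is not surjective, we determine |image(σ)|. Computing x^17 mod 49 for each x (by repeated squaring, reducing mod 49 at every step), the values σ(0), σ(1), …, σ(48) are: 0, 1, 46, 26, 9, 45, 20, 0, 22, 39, 12, 44, 38, 41, 0, 43, 32, 47, 30, 31, 13, 0, 15, 25, 33, 16, 24, 34, 0, 36, 18, 19, 2, 17, 6, 0, 8, 11, 5, 37, 10, 27, 0, 29, 4, 40, 23, 3, 48.
The distinct values are {0, 1, 2, 3, 4, 5, 6, 8, 9, 10, 11, 12, 13, 15, 16, 17, 18, 19, 20, 22, 23, 24, 25, 26, 27, 29, 30, 31, 32, 33, 34, 36, 37, 38, 39, 40, 41, 43, 44, 45, 46, 47, 48}; there are 43 of them.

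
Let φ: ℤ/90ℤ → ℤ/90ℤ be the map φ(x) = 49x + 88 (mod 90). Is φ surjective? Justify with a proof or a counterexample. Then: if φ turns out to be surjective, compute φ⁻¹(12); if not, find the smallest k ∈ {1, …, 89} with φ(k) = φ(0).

26

Recall that surjectivity means every element of the codomain has a preimage under φ.
Since gcd(49, 90) = 1, 49 is invertible modulo 90. Euclid's algorithm: 90 = 1·49 + 41, 49 = 1·41 + 8, 41 = 5·8 + 1; back-substituting gives 1 = 79·49 − 43·90, so 49⁻¹ ≡ 79 (mod 90).
For any y ∈ ℤ/90ℤ, x = 79(y − 88) mod 90 satisfies φ(x) = 49·79(y − 88) + 88 ≡ y (since 49·79 ≡ 1 mod 90). So every y has a preimage.
Thus φ is surjective.
Since φ is surjective, we compute φ⁻¹(12): solve 49x + 88 ≡ 12 (mod 90), i.e. 49x ≡ 14 (mod 90).
Multiplying by 49⁻¹ = 79 gives x ≡ 79·14 = 1106 = 12·90 + 26 ≡ 26 (mod 90).
Check: φ(26) = 49·26 + 88 = 1362 = 15·90 + 12 ≡ 12 (mod 90).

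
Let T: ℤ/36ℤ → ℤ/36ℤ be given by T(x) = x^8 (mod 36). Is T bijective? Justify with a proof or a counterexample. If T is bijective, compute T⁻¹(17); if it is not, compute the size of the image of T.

T(0) = 0^8 = 0.
T(6): Repeated squaring mod 36: 6^1 ≡ 6, 6^2 ≡ 6² = 36 ≡ 0, 6^4 ≡ 0² = 0, 6^8 ≡ 0² = 0. So 6^8 ≡ 0 (mod 36).
So T(0) = T(6) = 0 while 0 ≠ 6, hence T is not injective, hence not bijective.
Since T is not bijective, we determine |image(T)|. Computing x^8 mod 36 for each x (by repeated squaring, reducing mod 36 at every step), the values T(0), T(1), …, T(35) are: 0, 1, 4, 9, 16, 25, 0, 13, 28, 9, 28, 13, 0, 25, 16, 9, 4, 1, 0, 1, 4, 9, 16, 25, 0, 13, 28, 9, 28, 13, 0, 25, 16, 9, 4, 1.
The distinct values are {0, 1, 4, 9, 13, 16, 25, 28}; there are 8 of them.

8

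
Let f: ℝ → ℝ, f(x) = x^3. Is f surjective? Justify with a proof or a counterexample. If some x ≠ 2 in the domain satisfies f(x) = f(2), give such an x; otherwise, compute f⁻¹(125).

5

For any y ∈ ℝ, x = y^{1/3} ∈ ℝ gives f(x) = y, so f is surjective.
Since x ↦ x^3 is strictly increasing on ℝ, it is injective there, so no x ≠ 2 in the domain has f(x) = f(2). We therefore compute f⁻¹(125) = 125^{1/3} = 5 (indeed 5^3 = 125).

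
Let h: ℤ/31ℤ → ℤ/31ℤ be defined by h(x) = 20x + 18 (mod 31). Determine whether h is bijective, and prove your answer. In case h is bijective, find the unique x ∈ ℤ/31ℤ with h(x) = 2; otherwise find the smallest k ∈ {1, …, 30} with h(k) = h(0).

24

Suppose h(a) = h(b) in ℤ/31ℤ. Then 20a + 18 ≡ 20b + 18 (mod 31), thus 20(a − b) ≡ 0 (mod 31).
Since gcd(20, 31) = 1, 20 is invertible modulo 31, hence a − b ≡ 0 (mod 31), i.e. a = b.
We now compute 20⁻¹ mod 31 explicitly. Euclid's algorithm: 31 = 1·20 + 11, 20 = 1·11 + 9, 11 = 1·9 + 2, 9 = 4·2 + 1; back-substituting gives 1 = 14·20 − 9·31, so 20⁻¹ ≡ 14 (mod 31).
For any y ∈ ℤ/31ℤ, x = 14(y − 18) mod 31 satisfies h(x) = 20·14(y − 18) + 18 ≡ y (since 20·14 ≡ 1 mod 31). So every y has a preimage.
Hence h is bijective.
Since h is bijective, we compute h⁻¹(2): solve 20x + 18 ≡ 2 (mod 31), i.e. 20x ≡ 15 (mod 31).
Multiplying by 20⁻¹ = 14 gives x ≡ 14·15 = 210 = 6·31 + 24 ≡ 24 (mod 31).
Check: h(24) = 20·24 + 18 = 498 = 16·31 + 2 ≡ 2 (mod 31).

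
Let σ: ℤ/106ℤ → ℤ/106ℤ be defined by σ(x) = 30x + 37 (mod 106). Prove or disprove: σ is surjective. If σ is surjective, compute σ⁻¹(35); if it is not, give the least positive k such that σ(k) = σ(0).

By definition, surjectivity means every element of the codomain has a preimage under σ.
Since gcd(30, 106) = 2, we have 30x ≡ 0 (mod 2) for all x, so σ(x) ≡ 1 (mod 2).
But 0 ≢ 1 (mod 2), so 0 ∈ ℤ/106ℤ has no preimage. Therefore σ is not surjective.
Since σ is not surjective, we find the least positive k with σ(k) = σ(0): this means 30k ≡ 0 (mod 106), i.e. 106 ∣ 30k. Since gcd(30, 106) = 2, dividing through by 2 this holds exactly when 53 ∣ 15k, and as gcd(15, 53) = 1, exactly when 53 ∣ k.
The smallest positive such k is 53.

53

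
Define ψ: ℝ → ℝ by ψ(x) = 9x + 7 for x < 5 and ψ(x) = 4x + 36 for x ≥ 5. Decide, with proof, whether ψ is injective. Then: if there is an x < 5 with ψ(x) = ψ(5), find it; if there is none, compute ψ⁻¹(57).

21/4

Both pieces are strictly increasing (slopes 9 and 4), so each is injective on its own interval.
The left piece maps (−∞, 5) onto (−∞, 52); the right piece maps [5, ∞) onto [56, ∞).
These images are disjoint, so no value is attained by both pieces. Thus ψ is injective.
Because the two images are disjoint, no x < 5 has ψ(x) = ψ(5), so we compute ψ⁻¹(57): 57 lies in [56, ∞), so solve 4x + 36 = 57: x = (57 − 36)/4 = 21/4.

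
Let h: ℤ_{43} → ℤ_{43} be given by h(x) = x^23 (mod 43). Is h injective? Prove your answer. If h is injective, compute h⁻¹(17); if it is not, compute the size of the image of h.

24

Since 43 is prime, the nonzero elements of ℤ_{43} form a cyclic group of order 42.
As gcd(23, 42) = 1, raising to the 23rd power is a bijection on this group: if s^23 ≡ t^23 then (st^{−1})^23 = 1, and the only element of order dividing gcd(23, 42) = 1 is 1, so s = t.
With h(0) = 0 this makes h injective on all of ℤ_{43}, hence bijective (finite equal-size domain and codomain). In particular h is injective.
Since h is injective, we find the preimage of 17. The inverse of x ↦ x^23 on (ℤ_{43})^× is x ↦ x^11, because 23·11 = 253 = 6·42 + 1 ≡ 1 (mod 42) and x^{42} = 1 for x ≠ 0 (Fermat). So h⁻¹(17) = 17^11 mod 43.
Repeated squaring mod 43: 17^1 ≡ 17, 17^2 ≡ 17² = 289 ≡ 31, 17^4 ≡ 31² = 961 ≡ 15, 17^8 ≡ 15² = 225 ≡ 10. Since 11 = 8 + 2 + 1, 17^11 ≡ 10·31·17: 10·31 = 310 ≡ 9, then 9·17 = 153 ≡ 24. So 17^11 ≡ 24 (mod 43).
Hence h⁻¹(17) = 24.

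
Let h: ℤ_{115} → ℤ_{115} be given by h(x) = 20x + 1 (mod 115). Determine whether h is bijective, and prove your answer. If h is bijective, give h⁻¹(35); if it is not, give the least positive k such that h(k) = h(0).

23

Recall that injectivity means: for all s, t in the domain, h(s) = h(t) implies s = t.
We have gcd(20, 115) = 5 > 1. Taking s = 0 and t = 23: h(0) = 1 and h(23) = 20·23 + 1 = 461 ≡ 1 (mod 115).
So h(0) = h(23) while 0 ≠ 23, hence h is not injective, hence not bijective.
Since h is not bijective, we find the least positive k with h(k) = h(0): this means 20k ≡ 0 (mod 115), i.e. 115 ∣ 20k. Since gcd(20, 115) = 5, dividing through by 5 this holds exactly when 23 ∣ 4k, and as gcd(4, 23) = 1, exactly when 23 ∣ k.
The smallest positive such k is 23.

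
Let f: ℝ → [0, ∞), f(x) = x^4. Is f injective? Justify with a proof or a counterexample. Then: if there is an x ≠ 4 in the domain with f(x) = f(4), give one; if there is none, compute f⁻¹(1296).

f(4) = 256 = (−4)^4 = f(−4) (since 4 is even), with 4 ≠ −4. So f is not injective.
For the follow-up, such an x exists: taking x = −4 ∈ ℝ gives f(−4) = 256 = f(4) with −4 ≠ 4.

-4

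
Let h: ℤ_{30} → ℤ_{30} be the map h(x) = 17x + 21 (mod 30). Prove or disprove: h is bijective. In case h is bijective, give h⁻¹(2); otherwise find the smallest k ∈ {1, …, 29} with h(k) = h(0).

13

If h(x_1) = h(x_2), then 17x_1 ≡ 17x_2 (mod 30). Because gcd(17, 30) = 1, we may cancel 17 to get x_1 ≡ x_2 (mod 30).
We now compute 17⁻¹ mod 30 explicitly. Euclid's algorithm: 30 = 1·17 + 13, 17 = 1·13 + 4, 13 = 3·4 + 1; back-substituting gives 1 = 23·17 − 13·30, so 17⁻¹ ≡ 23 (mod 30).
For any y ∈ ℤ_{30}, x = 23(y − 21) mod 30 satisfies h(x) = 17·23(y − 21) + 21 ≡ y (since 17·23 ≡ 1 mod 30). So every y has a preimage.
So h is bijective.
Since h is bijective, we find h⁻¹(2): we need 17x ≡ 2 − 21 ≡ 11 (mod 30). Using 17⁻¹ = 23: x ≡ 23·11 = 253 = 8·30 + 13, so x = 13.
Check: h(13) = 17·13 + 21 = 242 = 8·30 + 2 ≡ 2 (mod 30).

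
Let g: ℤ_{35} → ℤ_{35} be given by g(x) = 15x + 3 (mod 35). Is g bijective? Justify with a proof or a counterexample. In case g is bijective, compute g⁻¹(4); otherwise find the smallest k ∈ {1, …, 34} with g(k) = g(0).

7

We have gcd(15, 35) = 5 > 1. Taking a = 0 and b = 7: g(0) = 3 and g(7) = 15·7 + 3 = 108 ≡ 3 (mod 35).
So g(0) = g(7) while 0 ≠ 7, so g is not injective, hence not bijective.
Since g is not bijective, we find the least positive k with g(k) = g(0): this means 15k ≡ 0 (mod 35), i.e. 35 ∣ 15k. Since gcd(15, 35) = 5, dividing through by 5 this holds exactly when 7 ∣ 3k, and as gcd(3, 7) = 1, exactly when 7 ∣ k.
The smallest positive such k is 7.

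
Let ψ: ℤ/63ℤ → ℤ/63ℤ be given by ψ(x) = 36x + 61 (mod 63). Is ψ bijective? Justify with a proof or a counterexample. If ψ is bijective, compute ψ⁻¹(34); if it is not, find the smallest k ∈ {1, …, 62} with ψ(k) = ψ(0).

7

We have gcd(36, 63) = 9 > 1. Taking s = 0 and t = 7: ψ(0) = 61 and ψ(7) = 36·7 + 61 = 313 ≡ 61 (mod 63).
So ψ(0) = ψ(7) while 0 ≠ 7, hence ψ is not injective, hence not bijective.
Since ψ is not bijective, we find the least positive k with ψ(k) = ψ(0): this means 36k ≡ 0 (mod 63), i.e. 63 ∣ 36k. Since gcd(36, 63) = 9, dividing through by 9 this holds exactly when 7 ∣ 4k, and as gcd(4, 7) = 1, exactly when 7 ∣ k.
The smallest positive such k is 7.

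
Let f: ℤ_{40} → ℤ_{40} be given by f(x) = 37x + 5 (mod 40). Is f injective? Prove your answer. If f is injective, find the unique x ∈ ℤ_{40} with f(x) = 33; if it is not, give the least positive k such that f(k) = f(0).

Suppose f(s) = f(t) in ℤ_{40}. Then 37s + 5 ≡ 37t + 5 (mod 40), so 37(s − t) ≡ 0 (mod 40).
Since gcd(37, 40) = 1, 37 is invertible modulo 40, so s − t ≡ 0 (mod 40), i.e. s = t.
So f is injective.
We now compute 37⁻¹ mod 40 explicitly. Euclid's algorithm: 40 = 1·37 + 3, 37 = 12·3 + 1; back-substituting gives 1 = 13·37 − 12·40, so 37⁻¹ ≡ 13 (mod 40).
Since f is injective, we compute f⁻¹(33): solve 37x + 5 ≡ 33 (mod 40), i.e. 37x ≡ 28 (mod 40).
Multiplying by 37⁻¹ = 13 gives x ≡ 13·28 = 364 = 9·40 + 4 ≡ 4 (mod 40).
Check: f(4) = 37·4 + 5 = 153 = 3·40 + 33 ≡ 33 (mod 40).

4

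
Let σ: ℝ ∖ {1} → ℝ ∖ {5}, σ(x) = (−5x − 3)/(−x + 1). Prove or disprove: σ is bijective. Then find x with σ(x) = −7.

Suppose σ(a) = σ(b). Cross-multiplying: (−5a − 3)(−b + 1) = (−5b − 3)(−a + 1).
Expanding both sides and cancelling the symmetric terms leaves −8·(a − b) = 0. Since −8 ≠ 0, a = b. Thus σ is injective.
For any y ≠ 5, solving y(−x + 1) = −5x − 3 for x gives a well-defined x ≠ 1. So σ is surjective.
So σ is bijective.
Solving σ(x) = −7: cross-multiplying gives −5x − 3 = −7(−x + 1), which rearranges to −12x = −4, so x = 1/3.

1/3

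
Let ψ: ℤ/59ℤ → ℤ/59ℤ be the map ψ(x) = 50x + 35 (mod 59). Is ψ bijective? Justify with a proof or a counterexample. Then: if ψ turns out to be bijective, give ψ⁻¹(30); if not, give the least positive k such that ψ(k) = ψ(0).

Recall: ψ is injective when ψ(u) = ψ(v) forces u = v.
Suppose ψ(u) = ψ(v) in ℤ/59ℤ. Then 50u + 35 ≡ 50v + 35 (mod 59), hence 50(u − v) ≡ 0 (mod 59).
Since gcd(50, 59) = 1, 50 is invertible modulo 59, so u − v ≡ 0 (mod 59), i.e. u = v.
We now compute 50⁻¹ mod 59 explicitly. Euclid's algorithm: 59 = 1·50 + 9, 50 = 5·9 + 5, 9 = 1·5 + 4, 5 = 1·4 + 1; back-substituting gives 1 = 13·50 − 11·59, so 50⁻¹ ≡ 13 (mod 59).
Then y ↦ 13(y − 35) is a two-sided inverse to ψ, so every y ∈ ℤ/59ℤ has a preimage.
So ψ is bijective.
Since ψ is bijective, we compute ψ⁻¹(30): solve 50x + 35 ≡ 30 (mod 59), i.e. 50x ≡ 54 (mod 59).
Multiplying by 50⁻¹ = 13 gives x ≡ 13·54 = 702 = 11·59 + 53 ≡ 53 (mod 59).
Check: ψ(53) = 50·53 + 35 = 2685 = 45·59 + 30 ≡ 30 (mod 59).

53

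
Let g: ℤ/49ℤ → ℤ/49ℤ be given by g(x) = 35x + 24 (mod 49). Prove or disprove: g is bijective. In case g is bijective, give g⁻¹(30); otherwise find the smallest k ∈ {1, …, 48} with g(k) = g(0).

By definition, g is injective when g(s) = g(t) forces s = t.
We have gcd(35, 49) = 7 > 1. Taking s = 0 and t = 7: g(0) = 24 and g(7) = 35·7 + 24 = 269 ≡ 24 (mod 49).
So g(0) = g(7) while 0 ≠ 7, so g is not injective, hence not bijective.
Since g is not bijective, we find the least positive k with g(k) = g(0): this means 35k ≡ 0 (mod 49), i.e. 49 ∣ 35k. Since gcd(35, 49) = 7, dividing through by 7 this holds exactly when 7 ∣ 5k, and as gcd(5, 7) = 1, exactly when 7 ∣ k.
The smallest positive such k is 7.

7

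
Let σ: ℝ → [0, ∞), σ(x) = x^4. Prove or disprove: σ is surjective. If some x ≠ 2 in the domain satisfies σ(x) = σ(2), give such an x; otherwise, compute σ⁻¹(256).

For any y ∈ [0, ∞), x = y^{1/4} ∈ ℝ satisfies x^4 = y, so σ is surjective.
For the follow-up, such an x exists: taking x = −2 ∈ ℝ gives σ(−2) = 16 = σ(2) with −2 ≠ 2.

-2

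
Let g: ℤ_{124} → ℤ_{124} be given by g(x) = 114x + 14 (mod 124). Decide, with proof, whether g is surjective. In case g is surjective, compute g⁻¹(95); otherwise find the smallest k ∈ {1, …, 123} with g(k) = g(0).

62

Since gcd(114, 124) = 2, we have 114x ≡ 0 (mod 2) for all x, so g(x) ≡ 0 (mod 2).
But 1 ≢ 0 (mod 2), so 1 ∈ ℤ_{124} has no preimage. Therefore g is not surjective.
Since g is not surjective, we find the least positive k with g(k) = g(0): this means 114k ≡ 0 (mod 124), i.e. 124 ∣ 114k. Since gcd(114, 124) = 2, dividing through by 2 this holds exactly when 62 ∣ 57k, and as gcd(57, 62) = 1, exactly when 62 ∣ k.
The smallest positive such k is 62.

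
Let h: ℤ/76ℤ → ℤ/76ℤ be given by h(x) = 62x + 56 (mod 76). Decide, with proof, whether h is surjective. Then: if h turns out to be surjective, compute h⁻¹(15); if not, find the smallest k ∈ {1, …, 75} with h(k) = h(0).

38

Since gcd(62, 76) = 2, we have 62x ≡ 0 (mod 2) for all x, so h(x) ≡ 0 (mod 2).
But 1 ≢ 0 (mod 2), so 1 ∈ ℤ/76ℤ has no preimage. Thus h is not surjective.
Since h is not surjective, we find the least positive k with h(k) = h(0): this means 62k ≡ 0 (mod 76), i.e. 76 ∣ 62k. Since gcd(62, 76) = 2, dividing through by 2 this holds exactly when 38 ∣ 31k, and as gcd(31, 38) = 1, exactly when 38 ∣ k.
The smallest positive such k is 38.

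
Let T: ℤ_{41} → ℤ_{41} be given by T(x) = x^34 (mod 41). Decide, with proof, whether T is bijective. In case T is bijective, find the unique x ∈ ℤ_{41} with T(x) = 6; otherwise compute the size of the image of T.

21

T(20): Repeated squaring mod 41: 20^1 ≡ 20, 20^2 ≡ 20² = 400 ≡ 31, 20^4 ≡ 31² = 961 ≡ 18, 20^8 ≡ 18² = 324 ≡ 37, 20^16 ≡ 37² = 1369 ≡ 16, 20^32 ≡ 16² = 256 ≡ 10. Since 34 = 32 + 2, 20^34 ≡ 10·31: 10·31 = 310 ≡ 23. So 20^34 ≡ 23 (mod 41).
T(21): Repeated squaring mod 41: 21^1 ≡ 21, 21^2 ≡ 21² = 441 ≡ 31, 21^4 ≡ 31² = 961 ≡ 18, 21^8 ≡ 18² = 324 ≡ 37, 21^16 ≡ 37² = 1369 ≡ 16, 21^32 ≡ 16² = 256 ≡ 10. Since 34 = 32 + 2, 21^34 ≡ 10·31: 10·31 = 310 ≡ 23. So 21^34 ≡ 23 (mod 41).
So T(20) = T(21) = 23 while 20 ≠ 21, so T is not injective, hence not bijective.
Since T is not bijective, we determine |image(T)|. Computing x^34 mod 41 for each x (by repeated squaring, reducing mod 41 at every step), the values T(0), T(1), …, T(40) are: 0, 1, 25, 9, 10, 31, 20, 39, 4, 40, 37, 5, 8, 21, 32, 33, 18, 36, 16, 2, 23, 23, 2, 16, 36, 18, 33, 32, 21, 8, 5, 37, 40, 4, 39, 20, 31, 10, 9, 25, 1.
The distinct values are {0, 1, 2, 4, 5, 8, 9, 10, 16, 18, 20, 21, 23, 25, 31, 32, 33, 36, 37, 39, 40}; there are 21 of them.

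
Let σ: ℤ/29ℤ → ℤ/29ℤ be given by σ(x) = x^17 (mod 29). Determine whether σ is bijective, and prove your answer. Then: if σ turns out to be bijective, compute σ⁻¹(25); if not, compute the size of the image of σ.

Since 29 is prime, the nonzero elements of ℤ/29ℤ form a cyclic group of order 28.
As gcd(17, 28) = 1, raising to the 17th power is a bijection on this group: if u^17 ≡ v^17 then (uv^{−1})^17 = 1, and the only element of order dividing gcd(17, 28) = 1 is 1, so u = v.
With σ(0) = 0 this makes σ injective on all of ℤ/29ℤ, hence bijective (finite equal-size domain and codomain). In particular σ is bijective.
Since σ is bijective, we find the preimage of 25. The inverse of x ↦ x^17 on (ℤ/29ℤ)^× is x ↦ x^5, because 17·5 = 85 = 3·28 + 1 ≡ 1 (mod 28) and x^{28} = 1 for x ≠ 0 (Fermat). So σ⁻¹(25) = 25^5 mod 29.
Repeated squaring mod 29: 25^1 ≡ 25, 25^2 ≡ 25² = 625 ≡ 16, 25^4 ≡ 16² = 256 ≡ 24. Since 5 = 4 + 1, 25^5 ≡ 24·25: 24·25 = 600 ≡ 20. So 25^5 ≡ 20 (mod 29).
Hence σ⁻¹(25) = 20.

20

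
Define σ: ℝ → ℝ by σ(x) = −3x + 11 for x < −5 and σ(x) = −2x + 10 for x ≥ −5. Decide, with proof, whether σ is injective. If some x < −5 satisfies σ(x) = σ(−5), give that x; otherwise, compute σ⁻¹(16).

-3

Both pieces are strictly decreasing (slopes −3 and −2), so each is injective on its own interval.
The left piece maps (−∞, −5) onto (26, ∞); the right piece maps [−5, ∞) onto (−∞, 20].
These images are disjoint, so no value is attained by both pieces. Therefore σ is injective.
Because the two images are disjoint, no x < −5 has σ(x) = σ(−5), so we compute σ⁻¹(16): 16 lies in (−∞, 20], so solve −2x + 10 = 16: x = (16 − 10)/(−2) = −3.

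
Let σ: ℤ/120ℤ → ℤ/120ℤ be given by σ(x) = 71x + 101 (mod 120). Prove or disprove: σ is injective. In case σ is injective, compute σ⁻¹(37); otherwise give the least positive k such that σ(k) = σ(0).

16

Suppose σ(u) = σ(v) in ℤ/120ℤ. Then 71u + 101 ≡ 71v + 101 (mod 120), thus 71(u − v) ≡ 0 (mod 120).
Since gcd(71, 120) = 1, 71 is invertible modulo 120, so u − v ≡ 0 (mod 120), i.e. u = v.
So σ is injective.
We now compute 71⁻¹ mod 120 explicitly. Euclid's algorithm: 120 = 1·71 + 49, 71 = 1·49 + 22, 49 = 2·22 + 5, 22 = 4·5 + 2, 5 = 2·2 + 1; back-substituting gives 1 = 71·71 − 42·120, so 71⁻¹ ≡ 71 (mod 120).
Since σ is injective, we compute σ⁻¹(37): solve 71x + 101 ≡ 37 (mod 120), i.e. 71x ≡ 56 (mod 120).
Multiplying by 71⁻¹ = 71 gives x ≡ 71·56 = 3976 = 33·120 + 16 ≡ 16 (mod 120).
Check: σ(16) = 71·16 + 101 = 1237 = 10·120 + 37 ≡ 37 (mod 120).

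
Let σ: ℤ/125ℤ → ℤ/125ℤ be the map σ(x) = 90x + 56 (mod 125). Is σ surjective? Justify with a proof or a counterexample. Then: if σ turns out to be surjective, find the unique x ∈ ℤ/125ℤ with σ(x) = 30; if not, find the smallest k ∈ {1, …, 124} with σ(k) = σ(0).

25

By definition, σ is surjective if every y in the codomain equals σ(x) for some x in the domain.
Since gcd(90, 125) = 5, we have 90x ≡ 0 (mod 5) for all x, so σ(x) ≡ 1 (mod 5).
But 0 ≢ 1 (mod 5), so 0 ∈ ℤ/125ℤ has no preimage. Thus σ is not surjective.
Since σ is not surjective, we find the least positive k with σ(k) = σ(0): this means 90k ≡ 0 (mod 125), i.e. 125 ∣ 90k. Since gcd(90, 125) = 5, dividing through by 5 this holds exactly when 25 ∣ 18k, and as gcd(18, 25) = 1, exactly when 25 ∣ k.
The smallest positive such k is 25.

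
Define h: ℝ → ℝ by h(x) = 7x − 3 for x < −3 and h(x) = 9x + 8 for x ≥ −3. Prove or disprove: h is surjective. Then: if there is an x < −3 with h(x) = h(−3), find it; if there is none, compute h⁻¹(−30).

-27/7

Both pieces are strictly increasing (slopes 7 and 9), so each is injective on its own interval.
The left piece maps (−∞, −3) onto (−∞, −24); the right piece maps [−3, ∞) onto [−19, ∞).
The union (−∞, −24) ∪ [−19, ∞) omits the interval between −24 and −19; in particular −24 has no preimage. So h is not surjective.
Because the two images are disjoint, no x < −3 has h(x) = h(−3), so we compute h⁻¹(−30): −30 lies in (−∞, −24), so solve 7x − 3 = −30: x = (−30 + 3)/7 = −27/7.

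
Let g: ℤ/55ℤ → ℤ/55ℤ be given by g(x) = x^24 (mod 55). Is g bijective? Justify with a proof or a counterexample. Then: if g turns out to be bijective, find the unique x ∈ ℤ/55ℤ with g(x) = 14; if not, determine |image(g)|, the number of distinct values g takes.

12

g(4): Repeated squaring mod 55: 4^1 ≡ 4, 4^2 ≡ 4² = 16, 4^4 ≡ 16² = 256 ≡ 36, 4^8 ≡ 36² = 1296 ≡ 31, 4^16 ≡ 31² = 961 ≡ 26. Since 24 = 16 + 8, 4^24 ≡ 26·31: 26·31 = 806 ≡ 36. So 4^24 ≡ 36 (mod 55).
g(7): Repeated squaring mod 55: 7^1 ≡ 7, 7^2 ≡ 7² = 49, 7^4 ≡ 49² = 2401 ≡ 36, 7^8 ≡ 36² = 1296 ≡ 31, 7^16 ≡ 31² = 961 ≡ 26. Since 24 = 16 + 8, 7^24 ≡ 26·31: 26·31 = 806 ≡ 36. So 7^24 ≡ 36 (mod 55).
So g(4) = g(7) = 36 while 4 ≠ 7, therefore g is not injective, hence not bijective.
Since g is not bijective, we determine |image(g)|. Computing x^24 mod 55 for each x (by repeated squaring, reducing mod 55 at every step), the values g(0), g(1), …, g(54) are: 0, 1, 16, 26, 36, 20, 31, 36, 26, 16, 45, 11, 1, 16, 26, 25, 31, 31, 36, 26, 5, 1, 11, 1, 16, 15, 36, 31, 31, 36, 15, 16, 1, 11, 1, 5, 26, 36, 31, 31, 25, 26, 16, 1, 11, 45, 16, 26, 36, 31, 20, 36, 26, 16, 1.
The distinct values are {0, 1, 5, 11, 15, 16, 20, 25, 26, 31, 36, 45}; there are 12 of them.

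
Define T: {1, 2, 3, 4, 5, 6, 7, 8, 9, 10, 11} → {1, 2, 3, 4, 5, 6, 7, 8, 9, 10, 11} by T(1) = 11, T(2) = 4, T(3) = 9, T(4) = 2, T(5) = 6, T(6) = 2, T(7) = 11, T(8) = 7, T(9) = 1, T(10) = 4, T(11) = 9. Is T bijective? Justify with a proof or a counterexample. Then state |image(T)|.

7

T(4) = 2 = T(6) with 4 ≠ 6, so T is not injective, hence not bijective.
The image of T is {1, 2, 4, 6, 7, 9, 11}, which has 7 elements.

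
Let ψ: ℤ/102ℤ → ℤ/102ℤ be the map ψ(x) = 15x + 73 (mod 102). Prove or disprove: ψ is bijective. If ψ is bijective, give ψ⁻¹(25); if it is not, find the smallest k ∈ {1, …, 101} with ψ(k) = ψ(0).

Recall: injectivity means: for all s, t in the domain, ψ(s) = ψ(t) implies s = t.
We have gcd(15, 102) = 3 > 1. Taking s = 0 and t = 34: ψ(0) = 73 and ψ(34) = 15·34 + 73 = 583 ≡ 73 (mod 102).
So ψ(0) = ψ(34) while 0 ≠ 34, so ψ is not injective, hence not bijective.
Since ψ is not bijective, we find the least positive k with ψ(k) = ψ(0): this means 15k ≡ 0 (mod 102), i.e. 102 ∣ 15k. Since gcd(15, 102) = 3, dividing through by 3 this holds exactly when 34 ∣ 5k, and as gcd(5, 34) = 1, exactly when 34 ∣ k.
The smallest positive such k is 34.

34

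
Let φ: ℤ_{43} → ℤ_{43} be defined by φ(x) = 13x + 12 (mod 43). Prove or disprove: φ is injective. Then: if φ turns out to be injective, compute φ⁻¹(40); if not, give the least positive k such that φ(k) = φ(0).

22

Recall: φ is injective if φ(s) = φ(t) implies s = t.
If φ(s) = φ(t), then 13s ≡ 13t (mod 43). Because gcd(13, 43) = 1, we may cancel 13 to get s ≡ t (mod 43).
Therefore φ is injective.
We now compute 13⁻¹ mod 43 explicitly. Euclid's algorithm: 43 = 3·13 + 4, 13 = 3·4 + 1; back-substituting gives 1 = 10·13 − 3·43, so 13⁻¹ ≡ 10 (mod 43).
Since φ is injective, we compute φ⁻¹(40): solve 13x + 12 ≡ 40 (mod 43), i.e. 13x ≡ 28 (mod 43).
Multiplying by 13⁻¹ = 10 gives x ≡ 10·28 = 280 = 6·43 + 22 ≡ 22 (mod 43).
Check: φ(22) = 13·22 + 12 = 298 = 6·43 + 40 ≡ 40 (mod 43).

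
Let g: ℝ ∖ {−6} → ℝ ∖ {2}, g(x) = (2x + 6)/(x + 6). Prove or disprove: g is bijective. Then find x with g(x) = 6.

Suppose g(x_1) = g(x_2). Cross-multiplying: (2x_1 + 6)(x_2 + 6) = (2x_2 + 6)(x_1 + 6).
Expanding both sides and cancelling the symmetric terms leaves 6·(x_1 − x_2) = 0. Since 6 ≠ 0, x_1 = x_2. Thus g is injective.
For any y ≠ 2, solving y(x + 6) = 2x + 6 for x gives a well-defined x ≠ −6. So g is surjective.
Hence g is bijective.
Solving g(x) = 6: cross-multiplying gives 2x + 6 = 6(x + 6), which rearranges to −4x = 30, so x = −15/2.

-15/2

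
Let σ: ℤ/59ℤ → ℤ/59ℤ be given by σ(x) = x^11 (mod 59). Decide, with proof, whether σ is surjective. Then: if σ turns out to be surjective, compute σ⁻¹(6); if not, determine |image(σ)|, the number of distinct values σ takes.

55

Since 59 is prime, the nonzero elements of ℤ/59ℤ form a cyclic group of order 58.
As gcd(11, 58) = 1, raising to the 11th power is a bijection on this group: if a^11 ≡ b^11 then (ab^{−1})^11 = 1, and the only element of order dividing gcd(11, 58) = 1 is 1, so a = b.
With σ(0) = 0 this makes σ injective on all of ℤ/59ℤ, hence bijective (finite equal-size domain and codomain). In particular σ is surjective.
Since σ is surjective, we find the preimage of 6. The inverse of x ↦ x^11 on (ℤ/59ℤ)^× is x ↦ x^37, because 11·37 = 407 = 7·58 + 1 ≡ 1 (mod 58) and x^{58} = 1 for x ≠ 0 (Fermat). So σ⁻¹(6) = 6^37 mod 59.
Repeated squaring mod 59: 6^1 ≡ 6, 6^2 ≡ 6² = 36, 6^4 ≡ 36² = 1296 ≡ 57, 6^8 ≡ 57² = 3249 ≡ 4, 6^16 ≡ 4² = 16, 6^32 ≡ 16² = 256 ≡ 20. Since 37 = 32 + 4 + 1, 6^37 ≡ 20·57·6: 20·57 = 1140 ≡ 19, then 19·6 = 114 ≡ 55. So 6^37 ≡ 55 (mod 59).
Hence σ⁻¹(6) = 55.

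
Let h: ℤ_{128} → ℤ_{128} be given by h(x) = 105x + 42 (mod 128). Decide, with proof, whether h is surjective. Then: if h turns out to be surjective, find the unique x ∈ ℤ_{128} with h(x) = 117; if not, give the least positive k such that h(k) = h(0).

Since gcd(105, 128) = 1, 105 is invertible modulo 128. Euclid's algorithm: 128 = 1·105 + 23, 105 = 4·23 + 13, 23 = 1·13 + 10, 13 = 1·10 + 3, 10 = 3·3 + 1; back-substituting gives 1 = 89·105 − 73·128, so 105⁻¹ ≡ 89 (mod 128).
For any y ∈ ℤ_{128}, x = 89(y − 42) mod 128 satisfies h(x) = 105·89(y − 42) + 42 ≡ y (since 105·89 ≡ 1 mod 128). So every y has a preimage.
So h is surjective.
Since h is surjective, we find h⁻¹(117): we need 105x ≡ 117 − 42 ≡ 75 (mod 128). Using 105⁻¹ = 89: x ≡ 89·75 = 6675 = 52·128 + 19, so x = 19.
Check: h(19) = 105·19 + 42 = 2037 = 15·128 + 117 ≡ 117 (mod 128).

19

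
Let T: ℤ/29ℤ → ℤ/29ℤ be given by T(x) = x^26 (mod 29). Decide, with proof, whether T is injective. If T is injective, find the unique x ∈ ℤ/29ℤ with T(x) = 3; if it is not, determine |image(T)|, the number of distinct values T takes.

T(14): Repeated squaring mod 29: 14^1 ≡ 14, 14^2 ≡ 14² = 196 ≡ 22, 14^4 ≡ 22² = 484 ≡ 20, 14^8 ≡ 20² = 400 ≡ 23, 14^16 ≡ 23² = 529 ≡ 7. Since 26 = 16 + 8 + 2, 14^26 ≡ 7·23·22: 7·23 = 161 ≡ 16, then 16·22 = 352 ≡ 4. So 14^26 ≡ 4 (mod 29).
T(15): Repeated squaring mod 29: 15^1 ≡ 15, 15^2 ≡ 15² = 225 ≡ 22, 15^4 ≡ 22² = 484 ≡ 20, 15^8 ≡ 20² = 400 ≡ 23, 15^16 ≡ 23² = 529 ≡ 7. Since 26 = 16 + 8 + 2, 15^26 ≡ 7·23·22: 7·23 = 161 ≡ 16, then 16·22 = 352 ≡ 4. So 15^26 ≡ 4 (mod 29).
So T(14) = T(15) = 4 while 14 ≠ 15, so T is not injective.
Since T is not injective, we determine |image(T)|. Computing x^26 mod 29 for each x (by repeated squaring, reducing mod 29 at every step), the values T(0), T(1), …, T(28) are: 0, 1, 22, 13, 20, 7, 25, 16, 5, 24, 9, 6, 28, 23, 4, 4, 23, 28, 6, 9, 24, 5, 16, 25, 7, 20, 13, 22, 1.
The distinct values are {0, 1, 4, 5, 6, 7, 9, 13, 16, 20, 22, 23, 24, 25, 28}; there are 15 of them.

15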